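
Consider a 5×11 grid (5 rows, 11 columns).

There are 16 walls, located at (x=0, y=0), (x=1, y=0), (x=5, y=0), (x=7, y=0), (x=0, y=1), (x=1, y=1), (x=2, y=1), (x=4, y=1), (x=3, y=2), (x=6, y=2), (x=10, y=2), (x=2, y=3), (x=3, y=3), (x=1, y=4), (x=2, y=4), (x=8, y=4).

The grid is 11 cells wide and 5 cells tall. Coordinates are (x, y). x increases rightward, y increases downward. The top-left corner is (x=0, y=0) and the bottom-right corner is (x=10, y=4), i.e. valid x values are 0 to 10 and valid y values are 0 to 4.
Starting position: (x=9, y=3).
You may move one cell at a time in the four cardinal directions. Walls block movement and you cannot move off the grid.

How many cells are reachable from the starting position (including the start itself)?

BFS flood-fill from (x=9, y=3):
  Distance 0: (x=9, y=3)
  Distance 1: (x=9, y=2), (x=8, y=3), (x=10, y=3), (x=9, y=4)
  Distance 2: (x=9, y=1), (x=8, y=2), (x=7, y=3), (x=10, y=4)
  Distance 3: (x=9, y=0), (x=8, y=1), (x=10, y=1), (x=7, y=2), (x=6, y=3), (x=7, y=4)
  Distance 4: (x=8, y=0), (x=10, y=0), (x=7, y=1), (x=5, y=3), (x=6, y=4)
  Distance 5: (x=6, y=1), (x=5, y=2), (x=4, y=3), (x=5, y=4)
  Distance 6: (x=6, y=0), (x=5, y=1), (x=4, y=2), (x=4, y=4)
  Distance 7: (x=3, y=4)
Total reachable: 29 (grid has 39 open cells total)

Answer: Reachable cells: 29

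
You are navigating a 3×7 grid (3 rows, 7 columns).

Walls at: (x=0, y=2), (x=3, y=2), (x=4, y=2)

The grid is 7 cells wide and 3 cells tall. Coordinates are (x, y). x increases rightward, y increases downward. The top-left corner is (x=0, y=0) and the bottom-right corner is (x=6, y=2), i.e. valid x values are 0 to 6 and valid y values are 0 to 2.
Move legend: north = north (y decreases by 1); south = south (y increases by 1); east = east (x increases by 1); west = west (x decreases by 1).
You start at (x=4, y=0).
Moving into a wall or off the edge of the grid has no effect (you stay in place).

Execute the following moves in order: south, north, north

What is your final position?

Start: (x=4, y=0)
  south (south): (x=4, y=0) -> (x=4, y=1)
  north (north): (x=4, y=1) -> (x=4, y=0)
  north (north): blocked, stay at (x=4, y=0)
Final: (x=4, y=0)

Answer: Final position: (x=4, y=0)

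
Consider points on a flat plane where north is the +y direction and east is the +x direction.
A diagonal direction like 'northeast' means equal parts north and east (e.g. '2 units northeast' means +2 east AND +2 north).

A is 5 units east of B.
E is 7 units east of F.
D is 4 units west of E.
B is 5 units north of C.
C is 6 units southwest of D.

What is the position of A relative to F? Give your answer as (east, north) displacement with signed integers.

Answer: A is at (east=2, north=-1) relative to F.

Derivation:
Place F at the origin (east=0, north=0).
  E is 7 units east of F: delta (east=+7, north=+0); E at (east=7, north=0).
  D is 4 units west of E: delta (east=-4, north=+0); D at (east=3, north=0).
  C is 6 units southwest of D: delta (east=-6, north=-6); C at (east=-3, north=-6).
  B is 5 units north of C: delta (east=+0, north=+5); B at (east=-3, north=-1).
  A is 5 units east of B: delta (east=+5, north=+0); A at (east=2, north=-1).
Therefore A relative to F: (east=2, north=-1).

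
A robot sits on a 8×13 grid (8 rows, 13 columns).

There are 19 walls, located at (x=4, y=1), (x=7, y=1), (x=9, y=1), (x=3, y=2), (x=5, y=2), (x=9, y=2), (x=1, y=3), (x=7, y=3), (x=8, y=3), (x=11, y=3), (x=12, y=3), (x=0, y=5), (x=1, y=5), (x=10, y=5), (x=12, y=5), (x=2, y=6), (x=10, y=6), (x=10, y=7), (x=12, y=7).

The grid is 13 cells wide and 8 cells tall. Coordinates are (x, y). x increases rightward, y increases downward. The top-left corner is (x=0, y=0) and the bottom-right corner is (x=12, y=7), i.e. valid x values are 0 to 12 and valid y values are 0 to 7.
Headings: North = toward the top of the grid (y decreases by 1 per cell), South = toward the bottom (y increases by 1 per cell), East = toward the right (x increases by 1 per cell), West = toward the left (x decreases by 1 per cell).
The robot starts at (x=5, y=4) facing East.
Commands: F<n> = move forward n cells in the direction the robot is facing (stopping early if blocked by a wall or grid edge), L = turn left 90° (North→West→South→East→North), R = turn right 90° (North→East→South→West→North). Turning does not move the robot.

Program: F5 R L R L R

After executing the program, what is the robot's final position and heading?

Start: (x=5, y=4), facing East
  F5: move forward 5, now at (x=10, y=4)
  R: turn right, now facing South
  L: turn left, now facing East
  R: turn right, now facing South
  L: turn left, now facing East
  R: turn right, now facing South
Final: (x=10, y=4), facing South

Answer: Final position: (x=10, y=4), facing South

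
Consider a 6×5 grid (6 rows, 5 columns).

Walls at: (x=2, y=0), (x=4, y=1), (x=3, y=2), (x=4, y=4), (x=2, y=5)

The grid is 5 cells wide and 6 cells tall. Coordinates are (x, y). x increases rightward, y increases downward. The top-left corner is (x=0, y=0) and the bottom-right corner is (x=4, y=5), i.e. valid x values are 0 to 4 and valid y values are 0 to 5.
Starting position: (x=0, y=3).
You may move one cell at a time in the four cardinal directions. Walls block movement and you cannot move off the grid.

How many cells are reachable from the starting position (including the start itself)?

BFS flood-fill from (x=0, y=3):
  Distance 0: (x=0, y=3)
  Distance 1: (x=0, y=2), (x=1, y=3), (x=0, y=4)
  Distance 2: (x=0, y=1), (x=1, y=2), (x=2, y=3), (x=1, y=4), (x=0, y=5)
  Distance 3: (x=0, y=0), (x=1, y=1), (x=2, y=2), (x=3, y=3), (x=2, y=4), (x=1, y=5)
  Distance 4: (x=1, y=0), (x=2, y=1), (x=4, y=3), (x=3, y=4)
  Distance 5: (x=3, y=1), (x=4, y=2), (x=3, y=5)
  Distance 6: (x=3, y=0), (x=4, y=5)
  Distance 7: (x=4, y=0)
Total reachable: 25 (grid has 25 open cells total)

Answer: Reachable cells: 25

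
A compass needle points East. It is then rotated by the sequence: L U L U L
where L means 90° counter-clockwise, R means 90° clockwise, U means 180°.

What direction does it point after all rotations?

Start: East
  L (left (90° counter-clockwise)) -> North
  U (U-turn (180°)) -> South
  L (left (90° counter-clockwise)) -> East
  U (U-turn (180°)) -> West
  L (left (90° counter-clockwise)) -> South
Final: South

Answer: Final heading: South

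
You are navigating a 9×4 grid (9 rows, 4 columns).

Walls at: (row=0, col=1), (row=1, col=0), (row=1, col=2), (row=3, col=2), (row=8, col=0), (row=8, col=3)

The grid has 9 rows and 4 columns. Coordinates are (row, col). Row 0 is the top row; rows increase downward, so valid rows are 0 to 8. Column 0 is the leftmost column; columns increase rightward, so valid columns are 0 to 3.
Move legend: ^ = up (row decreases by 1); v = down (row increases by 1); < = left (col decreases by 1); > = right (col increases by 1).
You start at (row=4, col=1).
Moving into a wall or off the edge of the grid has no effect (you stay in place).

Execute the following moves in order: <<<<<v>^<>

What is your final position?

Start: (row=4, col=1)
  < (left): (row=4, col=1) -> (row=4, col=0)
  [×4]< (left): blocked, stay at (row=4, col=0)
  v (down): (row=4, col=0) -> (row=5, col=0)
  > (right): (row=5, col=0) -> (row=5, col=1)
  ^ (up): (row=5, col=1) -> (row=4, col=1)
  < (left): (row=4, col=1) -> (row=4, col=0)
  > (right): (row=4, col=0) -> (row=4, col=1)
Final: (row=4, col=1)

Answer: Final position: (row=4, col=1)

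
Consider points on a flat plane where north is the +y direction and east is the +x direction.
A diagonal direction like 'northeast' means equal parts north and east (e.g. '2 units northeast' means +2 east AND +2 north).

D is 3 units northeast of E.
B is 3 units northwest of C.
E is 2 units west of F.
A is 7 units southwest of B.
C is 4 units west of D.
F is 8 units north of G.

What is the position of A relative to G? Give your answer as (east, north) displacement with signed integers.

Place G at the origin (east=0, north=0).
  F is 8 units north of G: delta (east=+0, north=+8); F at (east=0, north=8).
  E is 2 units west of F: delta (east=-2, north=+0); E at (east=-2, north=8).
  D is 3 units northeast of E: delta (east=+3, north=+3); D at (east=1, north=11).
  C is 4 units west of D: delta (east=-4, north=+0); C at (east=-3, north=11).
  B is 3 units northwest of C: delta (east=-3, north=+3); B at (east=-6, north=14).
  A is 7 units southwest of B: delta (east=-7, north=-7); A at (east=-13, north=7).
Therefore A relative to G: (east=-13, north=7).

Answer: A is at (east=-13, north=7) relative to G.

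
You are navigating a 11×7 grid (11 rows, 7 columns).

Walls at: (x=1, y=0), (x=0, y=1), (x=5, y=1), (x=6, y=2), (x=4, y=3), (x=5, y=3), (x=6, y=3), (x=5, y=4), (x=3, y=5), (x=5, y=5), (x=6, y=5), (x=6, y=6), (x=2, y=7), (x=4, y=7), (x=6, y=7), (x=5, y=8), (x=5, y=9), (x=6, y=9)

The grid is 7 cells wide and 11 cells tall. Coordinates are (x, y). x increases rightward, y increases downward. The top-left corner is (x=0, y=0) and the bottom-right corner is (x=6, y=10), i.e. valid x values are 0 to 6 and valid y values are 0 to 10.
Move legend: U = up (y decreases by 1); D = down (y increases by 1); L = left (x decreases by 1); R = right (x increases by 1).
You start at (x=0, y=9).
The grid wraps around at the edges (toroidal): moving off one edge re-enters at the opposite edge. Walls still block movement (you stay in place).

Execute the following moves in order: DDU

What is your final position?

Answer: Final position: (x=0, y=10)

Derivation:
Start: (x=0, y=9)
  D (down): (x=0, y=9) -> (x=0, y=10)
  D (down): (x=0, y=10) -> (x=0, y=0)
  U (up): (x=0, y=0) -> (x=0, y=10)
Final: (x=0, y=10)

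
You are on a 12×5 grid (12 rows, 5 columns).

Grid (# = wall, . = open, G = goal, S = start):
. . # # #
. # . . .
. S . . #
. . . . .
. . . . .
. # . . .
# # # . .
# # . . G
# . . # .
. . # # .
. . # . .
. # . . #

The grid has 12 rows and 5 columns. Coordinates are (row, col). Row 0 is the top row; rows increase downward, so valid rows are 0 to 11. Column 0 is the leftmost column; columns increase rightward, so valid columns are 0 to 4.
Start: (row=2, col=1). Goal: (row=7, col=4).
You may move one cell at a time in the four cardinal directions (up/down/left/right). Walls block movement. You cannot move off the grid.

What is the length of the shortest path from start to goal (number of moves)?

BFS from (row=2, col=1) until reaching (row=7, col=4):
  Distance 0: (row=2, col=1)
  Distance 1: (row=2, col=0), (row=2, col=2), (row=3, col=1)
  Distance 2: (row=1, col=0), (row=1, col=2), (row=2, col=3), (row=3, col=0), (row=3, col=2), (row=4, col=1)
  Distance 3: (row=0, col=0), (row=1, col=3), (row=3, col=3), (row=4, col=0), (row=4, col=2)
  Distance 4: (row=0, col=1), (row=1, col=4), (row=3, col=4), (row=4, col=3), (row=5, col=0), (row=5, col=2)
  Distance 5: (row=4, col=4), (row=5, col=3)
  Distance 6: (row=5, col=4), (row=6, col=3)
  Distance 7: (row=6, col=4), (row=7, col=3)
  Distance 8: (row=7, col=2), (row=7, col=4)  <- goal reached here
One shortest path (8 moves): (row=2, col=1) -> (row=2, col=2) -> (row=2, col=3) -> (row=3, col=3) -> (row=3, col=4) -> (row=4, col=4) -> (row=5, col=4) -> (row=6, col=4) -> (row=7, col=4)

Answer: Shortest path length: 8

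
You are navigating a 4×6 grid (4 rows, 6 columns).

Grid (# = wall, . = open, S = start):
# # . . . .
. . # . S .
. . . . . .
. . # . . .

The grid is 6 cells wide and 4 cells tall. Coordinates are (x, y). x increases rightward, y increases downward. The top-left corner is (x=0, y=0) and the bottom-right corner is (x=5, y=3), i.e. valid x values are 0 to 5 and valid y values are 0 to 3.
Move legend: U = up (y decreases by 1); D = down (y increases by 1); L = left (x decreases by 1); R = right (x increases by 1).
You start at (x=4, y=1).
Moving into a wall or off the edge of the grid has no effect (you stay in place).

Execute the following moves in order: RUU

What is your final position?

Start: (x=4, y=1)
  R (right): (x=4, y=1) -> (x=5, y=1)
  U (up): (x=5, y=1) -> (x=5, y=0)
  U (up): blocked, stay at (x=5, y=0)
Final: (x=5, y=0)

Answer: Final position: (x=5, y=0)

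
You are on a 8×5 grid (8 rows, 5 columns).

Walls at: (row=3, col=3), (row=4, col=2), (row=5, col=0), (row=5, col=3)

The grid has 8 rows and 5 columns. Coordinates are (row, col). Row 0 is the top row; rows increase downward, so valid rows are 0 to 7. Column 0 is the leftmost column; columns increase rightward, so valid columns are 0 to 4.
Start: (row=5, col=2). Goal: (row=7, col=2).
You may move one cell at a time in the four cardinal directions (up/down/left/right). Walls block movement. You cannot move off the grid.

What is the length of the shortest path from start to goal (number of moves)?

BFS from (row=5, col=2) until reaching (row=7, col=2):
  Distance 0: (row=5, col=2)
  Distance 1: (row=5, col=1), (row=6, col=2)
  Distance 2: (row=4, col=1), (row=6, col=1), (row=6, col=3), (row=7, col=2)  <- goal reached here
One shortest path (2 moves): (row=5, col=2) -> (row=6, col=2) -> (row=7, col=2)

Answer: Shortest path length: 2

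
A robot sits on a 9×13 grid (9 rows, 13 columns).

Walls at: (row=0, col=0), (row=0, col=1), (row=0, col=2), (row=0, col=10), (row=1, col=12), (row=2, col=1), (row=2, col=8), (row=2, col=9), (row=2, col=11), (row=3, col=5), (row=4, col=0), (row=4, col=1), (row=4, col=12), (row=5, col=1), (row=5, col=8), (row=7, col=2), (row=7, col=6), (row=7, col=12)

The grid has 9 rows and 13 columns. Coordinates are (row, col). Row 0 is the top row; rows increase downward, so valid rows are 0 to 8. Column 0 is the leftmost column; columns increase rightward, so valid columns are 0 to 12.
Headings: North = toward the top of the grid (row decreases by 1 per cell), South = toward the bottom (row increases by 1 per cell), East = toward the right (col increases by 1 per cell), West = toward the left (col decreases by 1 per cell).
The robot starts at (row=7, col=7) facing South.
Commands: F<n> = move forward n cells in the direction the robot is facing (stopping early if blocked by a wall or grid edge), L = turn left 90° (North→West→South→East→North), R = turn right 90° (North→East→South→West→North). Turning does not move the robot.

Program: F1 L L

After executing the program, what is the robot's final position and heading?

Start: (row=7, col=7), facing South
  F1: move forward 1, now at (row=8, col=7)
  L: turn left, now facing East
  L: turn left, now facing North
Final: (row=8, col=7), facing North

Answer: Final position: (row=8, col=7), facing North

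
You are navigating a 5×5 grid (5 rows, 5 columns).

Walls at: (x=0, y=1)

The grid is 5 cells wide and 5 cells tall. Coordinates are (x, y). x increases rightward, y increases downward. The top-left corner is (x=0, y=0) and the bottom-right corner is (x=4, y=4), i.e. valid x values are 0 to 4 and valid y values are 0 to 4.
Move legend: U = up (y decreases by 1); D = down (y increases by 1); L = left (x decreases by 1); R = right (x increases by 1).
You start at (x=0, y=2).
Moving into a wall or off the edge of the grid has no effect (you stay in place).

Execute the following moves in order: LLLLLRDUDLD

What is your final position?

Answer: Final position: (x=0, y=4)

Derivation:
Start: (x=0, y=2)
  [×5]L (left): blocked, stay at (x=0, y=2)
  R (right): (x=0, y=2) -> (x=1, y=2)
  D (down): (x=1, y=2) -> (x=1, y=3)
  U (up): (x=1, y=3) -> (x=1, y=2)
  D (down): (x=1, y=2) -> (x=1, y=3)
  L (left): (x=1, y=3) -> (x=0, y=3)
  D (down): (x=0, y=3) -> (x=0, y=4)
Final: (x=0, y=4)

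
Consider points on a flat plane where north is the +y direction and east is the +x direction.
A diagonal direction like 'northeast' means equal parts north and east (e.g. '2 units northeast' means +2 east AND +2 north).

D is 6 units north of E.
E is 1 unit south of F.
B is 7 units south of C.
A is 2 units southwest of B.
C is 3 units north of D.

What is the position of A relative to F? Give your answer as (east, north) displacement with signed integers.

Answer: A is at (east=-2, north=-1) relative to F.

Derivation:
Place F at the origin (east=0, north=0).
  E is 1 unit south of F: delta (east=+0, north=-1); E at (east=0, north=-1).
  D is 6 units north of E: delta (east=+0, north=+6); D at (east=0, north=5).
  C is 3 units north of D: delta (east=+0, north=+3); C at (east=0, north=8).
  B is 7 units south of C: delta (east=+0, north=-7); B at (east=0, north=1).
  A is 2 units southwest of B: delta (east=-2, north=-2); A at (east=-2, north=-1).
Therefore A relative to F: (east=-2, north=-1).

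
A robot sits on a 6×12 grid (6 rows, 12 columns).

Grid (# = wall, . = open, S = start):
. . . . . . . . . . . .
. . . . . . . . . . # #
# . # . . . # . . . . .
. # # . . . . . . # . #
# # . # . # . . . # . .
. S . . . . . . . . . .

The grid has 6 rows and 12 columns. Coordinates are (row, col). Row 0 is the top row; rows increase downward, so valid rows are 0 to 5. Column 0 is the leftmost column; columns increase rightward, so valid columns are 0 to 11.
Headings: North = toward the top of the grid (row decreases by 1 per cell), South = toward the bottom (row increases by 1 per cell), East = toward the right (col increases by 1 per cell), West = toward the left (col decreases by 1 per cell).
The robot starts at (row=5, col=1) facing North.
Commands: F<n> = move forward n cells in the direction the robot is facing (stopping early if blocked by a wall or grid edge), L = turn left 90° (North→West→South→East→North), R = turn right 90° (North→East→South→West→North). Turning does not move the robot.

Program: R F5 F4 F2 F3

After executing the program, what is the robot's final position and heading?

Start: (row=5, col=1), facing North
  R: turn right, now facing East
  F5: move forward 5, now at (row=5, col=6)
  F4: move forward 4, now at (row=5, col=10)
  F2: move forward 1/2 (blocked), now at (row=5, col=11)
  F3: move forward 0/3 (blocked), now at (row=5, col=11)
Final: (row=5, col=11), facing East

Answer: Final position: (row=5, col=11), facing East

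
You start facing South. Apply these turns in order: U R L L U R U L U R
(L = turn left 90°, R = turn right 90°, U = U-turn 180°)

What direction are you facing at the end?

Start: South
  U (U-turn (180°)) -> North
  R (right (90° clockwise)) -> East
  L (left (90° counter-clockwise)) -> North
  L (left (90° counter-clockwise)) -> West
  U (U-turn (180°)) -> East
  R (right (90° clockwise)) -> South
  U (U-turn (180°)) -> North
  L (left (90° counter-clockwise)) -> West
  U (U-turn (180°)) -> East
  R (right (90° clockwise)) -> South
Final: South

Answer: Final heading: South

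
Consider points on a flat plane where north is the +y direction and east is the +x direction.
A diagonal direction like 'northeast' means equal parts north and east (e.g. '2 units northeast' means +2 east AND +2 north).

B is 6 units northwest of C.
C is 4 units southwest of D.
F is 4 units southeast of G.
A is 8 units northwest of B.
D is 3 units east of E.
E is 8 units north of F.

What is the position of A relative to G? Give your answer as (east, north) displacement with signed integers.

Place G at the origin (east=0, north=0).
  F is 4 units southeast of G: delta (east=+4, north=-4); F at (east=4, north=-4).
  E is 8 units north of F: delta (east=+0, north=+8); E at (east=4, north=4).
  D is 3 units east of E: delta (east=+3, north=+0); D at (east=7, north=4).
  C is 4 units southwest of D: delta (east=-4, north=-4); C at (east=3, north=0).
  B is 6 units northwest of C: delta (east=-6, north=+6); B at (east=-3, north=6).
  A is 8 units northwest of B: delta (east=-8, north=+8); A at (east=-11, north=14).
Therefore A relative to G: (east=-11, north=14).

Answer: A is at (east=-11, north=14) relative to G.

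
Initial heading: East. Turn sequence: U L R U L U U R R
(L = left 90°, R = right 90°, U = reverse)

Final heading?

Start: East
  U (U-turn (180°)) -> West
  L (left (90° counter-clockwise)) -> South
  R (right (90° clockwise)) -> West
  U (U-turn (180°)) -> East
  L (left (90° counter-clockwise)) -> North
  U (U-turn (180°)) -> South
  U (U-turn (180°)) -> North
  R (right (90° clockwise)) -> East
  R (right (90° clockwise)) -> South
Final: South

Answer: Final heading: South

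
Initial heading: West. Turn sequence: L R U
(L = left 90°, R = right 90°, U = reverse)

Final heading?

Start: West
  L (left (90° counter-clockwise)) -> South
  R (right (90° clockwise)) -> West
  U (U-turn (180°)) -> East
Final: East

Answer: Final heading: East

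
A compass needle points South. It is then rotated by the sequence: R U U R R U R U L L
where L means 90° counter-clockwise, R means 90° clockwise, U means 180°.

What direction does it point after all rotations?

Start: South
  R (right (90° clockwise)) -> West
  U (U-turn (180°)) -> East
  U (U-turn (180°)) -> West
  R (right (90° clockwise)) -> North
  R (right (90° clockwise)) -> East
  U (U-turn (180°)) -> West
  R (right (90° clockwise)) -> North
  U (U-turn (180°)) -> South
  L (left (90° counter-clockwise)) -> East
  L (left (90° counter-clockwise)) -> North
Final: North

Answer: Final heading: North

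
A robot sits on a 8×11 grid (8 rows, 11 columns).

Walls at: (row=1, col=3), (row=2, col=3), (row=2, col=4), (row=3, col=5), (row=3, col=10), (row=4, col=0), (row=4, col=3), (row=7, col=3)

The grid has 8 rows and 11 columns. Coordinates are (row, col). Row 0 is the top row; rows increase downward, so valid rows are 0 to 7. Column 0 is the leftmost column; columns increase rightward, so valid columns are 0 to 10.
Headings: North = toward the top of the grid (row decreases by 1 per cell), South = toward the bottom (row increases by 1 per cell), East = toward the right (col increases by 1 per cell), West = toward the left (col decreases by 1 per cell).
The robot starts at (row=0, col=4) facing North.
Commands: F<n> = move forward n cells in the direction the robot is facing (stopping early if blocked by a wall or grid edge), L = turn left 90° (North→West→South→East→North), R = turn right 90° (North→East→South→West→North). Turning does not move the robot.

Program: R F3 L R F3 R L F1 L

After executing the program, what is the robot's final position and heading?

Start: (row=0, col=4), facing North
  R: turn right, now facing East
  F3: move forward 3, now at (row=0, col=7)
  L: turn left, now facing North
  R: turn right, now facing East
  F3: move forward 3, now at (row=0, col=10)
  R: turn right, now facing South
  L: turn left, now facing East
  F1: move forward 0/1 (blocked), now at (row=0, col=10)
  L: turn left, now facing North
Final: (row=0, col=10), facing North

Answer: Final position: (row=0, col=10), facing North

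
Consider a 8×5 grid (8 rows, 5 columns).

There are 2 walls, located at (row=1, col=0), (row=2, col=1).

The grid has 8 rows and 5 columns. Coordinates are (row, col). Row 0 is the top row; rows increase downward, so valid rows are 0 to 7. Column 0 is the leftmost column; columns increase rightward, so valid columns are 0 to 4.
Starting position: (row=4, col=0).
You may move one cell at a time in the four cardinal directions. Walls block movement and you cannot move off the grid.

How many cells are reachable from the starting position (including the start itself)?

Answer: Reachable cells: 38

Derivation:
BFS flood-fill from (row=4, col=0):
  Distance 0: (row=4, col=0)
  Distance 1: (row=3, col=0), (row=4, col=1), (row=5, col=0)
  Distance 2: (row=2, col=0), (row=3, col=1), (row=4, col=2), (row=5, col=1), (row=6, col=0)
  Distance 3: (row=3, col=2), (row=4, col=3), (row=5, col=2), (row=6, col=1), (row=7, col=0)
  Distance 4: (row=2, col=2), (row=3, col=3), (row=4, col=4), (row=5, col=3), (row=6, col=2), (row=7, col=1)
  Distance 5: (row=1, col=2), (row=2, col=3), (row=3, col=4), (row=5, col=4), (row=6, col=3), (row=7, col=2)
  Distance 6: (row=0, col=2), (row=1, col=1), (row=1, col=3), (row=2, col=4), (row=6, col=4), (row=7, col=3)
  Distance 7: (row=0, col=1), (row=0, col=3), (row=1, col=4), (row=7, col=4)
  Distance 8: (row=0, col=0), (row=0, col=4)
Total reachable: 38 (grid has 38 open cells total)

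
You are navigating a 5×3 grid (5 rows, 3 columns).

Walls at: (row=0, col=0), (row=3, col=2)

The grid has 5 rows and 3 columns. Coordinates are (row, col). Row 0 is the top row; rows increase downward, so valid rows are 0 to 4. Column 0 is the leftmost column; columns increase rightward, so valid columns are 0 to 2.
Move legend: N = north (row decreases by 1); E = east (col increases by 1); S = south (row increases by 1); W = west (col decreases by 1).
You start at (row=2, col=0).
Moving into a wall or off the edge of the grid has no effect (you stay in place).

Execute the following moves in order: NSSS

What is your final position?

Start: (row=2, col=0)
  N (north): (row=2, col=0) -> (row=1, col=0)
  S (south): (row=1, col=0) -> (row=2, col=0)
  S (south): (row=2, col=0) -> (row=3, col=0)
  S (south): (row=3, col=0) -> (row=4, col=0)
Final: (row=4, col=0)

Answer: Final position: (row=4, col=0)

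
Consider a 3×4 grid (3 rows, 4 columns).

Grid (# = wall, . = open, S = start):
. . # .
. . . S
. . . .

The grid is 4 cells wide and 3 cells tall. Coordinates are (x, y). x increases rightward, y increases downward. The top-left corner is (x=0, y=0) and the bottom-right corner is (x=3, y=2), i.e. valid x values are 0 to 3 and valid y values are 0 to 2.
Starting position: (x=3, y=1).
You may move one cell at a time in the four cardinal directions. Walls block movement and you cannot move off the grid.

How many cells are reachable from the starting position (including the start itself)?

BFS flood-fill from (x=3, y=1):
  Distance 0: (x=3, y=1)
  Distance 1: (x=3, y=0), (x=2, y=1), (x=3, y=2)
  Distance 2: (x=1, y=1), (x=2, y=2)
  Distance 3: (x=1, y=0), (x=0, y=1), (x=1, y=2)
  Distance 4: (x=0, y=0), (x=0, y=2)
Total reachable: 11 (grid has 11 open cells total)

Answer: Reachable cells: 11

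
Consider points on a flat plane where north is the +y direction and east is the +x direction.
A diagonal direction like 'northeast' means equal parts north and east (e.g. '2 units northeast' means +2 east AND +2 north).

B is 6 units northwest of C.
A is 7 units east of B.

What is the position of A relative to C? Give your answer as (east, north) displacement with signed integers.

Place C at the origin (east=0, north=0).
  B is 6 units northwest of C: delta (east=-6, north=+6); B at (east=-6, north=6).
  A is 7 units east of B: delta (east=+7, north=+0); A at (east=1, north=6).
Therefore A relative to C: (east=1, north=6).

Answer: A is at (east=1, north=6) relative to C.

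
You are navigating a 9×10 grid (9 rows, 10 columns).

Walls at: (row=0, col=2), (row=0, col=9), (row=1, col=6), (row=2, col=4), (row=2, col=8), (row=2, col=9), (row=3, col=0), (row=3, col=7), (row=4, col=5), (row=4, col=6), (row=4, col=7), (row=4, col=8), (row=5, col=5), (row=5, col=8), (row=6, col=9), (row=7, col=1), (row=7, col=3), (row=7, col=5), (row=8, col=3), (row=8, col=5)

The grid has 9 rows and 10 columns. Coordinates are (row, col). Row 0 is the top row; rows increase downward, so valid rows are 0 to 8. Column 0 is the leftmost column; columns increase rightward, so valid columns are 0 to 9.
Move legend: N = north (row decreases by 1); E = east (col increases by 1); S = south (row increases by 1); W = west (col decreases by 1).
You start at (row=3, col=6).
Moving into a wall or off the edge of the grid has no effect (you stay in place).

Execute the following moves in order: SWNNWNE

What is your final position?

Answer: Final position: (row=0, col=5)

Derivation:
Start: (row=3, col=6)
  S (south): blocked, stay at (row=3, col=6)
  W (west): (row=3, col=6) -> (row=3, col=5)
  N (north): (row=3, col=5) -> (row=2, col=5)
  N (north): (row=2, col=5) -> (row=1, col=5)
  W (west): (row=1, col=5) -> (row=1, col=4)
  N (north): (row=1, col=4) -> (row=0, col=4)
  E (east): (row=0, col=4) -> (row=0, col=5)
Final: (row=0, col=5)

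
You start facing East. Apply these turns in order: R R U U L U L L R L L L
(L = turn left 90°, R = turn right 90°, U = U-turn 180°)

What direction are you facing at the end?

Answer: Final heading: North

Derivation:
Start: East
  R (right (90° clockwise)) -> South
  R (right (90° clockwise)) -> West
  U (U-turn (180°)) -> East
  U (U-turn (180°)) -> West
  L (left (90° counter-clockwise)) -> South
  U (U-turn (180°)) -> North
  L (left (90° counter-clockwise)) -> West
  L (left (90° counter-clockwise)) -> South
  R (right (90° clockwise)) -> West
  L (left (90° counter-clockwise)) -> South
  L (left (90° counter-clockwise)) -> East
  L (left (90° counter-clockwise)) -> North
Final: North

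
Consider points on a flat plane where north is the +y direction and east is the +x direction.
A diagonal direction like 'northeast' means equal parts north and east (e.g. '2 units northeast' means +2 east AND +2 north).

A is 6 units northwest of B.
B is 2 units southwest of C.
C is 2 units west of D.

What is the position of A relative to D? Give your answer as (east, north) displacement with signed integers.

Answer: A is at (east=-10, north=4) relative to D.

Derivation:
Place D at the origin (east=0, north=0).
  C is 2 units west of D: delta (east=-2, north=+0); C at (east=-2, north=0).
  B is 2 units southwest of C: delta (east=-2, north=-2); B at (east=-4, north=-2).
  A is 6 units northwest of B: delta (east=-6, north=+6); A at (east=-10, north=4).
Therefore A relative to D: (east=-10, north=4).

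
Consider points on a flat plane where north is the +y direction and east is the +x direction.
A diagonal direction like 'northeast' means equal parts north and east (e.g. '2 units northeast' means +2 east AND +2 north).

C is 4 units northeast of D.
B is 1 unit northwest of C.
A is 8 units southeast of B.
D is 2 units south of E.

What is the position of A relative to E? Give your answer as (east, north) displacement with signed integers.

Place E at the origin (east=0, north=0).
  D is 2 units south of E: delta (east=+0, north=-2); D at (east=0, north=-2).
  C is 4 units northeast of D: delta (east=+4, north=+4); C at (east=4, north=2).
  B is 1 unit northwest of C: delta (east=-1, north=+1); B at (east=3, north=3).
  A is 8 units southeast of B: delta (east=+8, north=-8); A at (east=11, north=-5).
Therefore A relative to E: (east=11, north=-5).

Answer: A is at (east=11, north=-5) relative to E.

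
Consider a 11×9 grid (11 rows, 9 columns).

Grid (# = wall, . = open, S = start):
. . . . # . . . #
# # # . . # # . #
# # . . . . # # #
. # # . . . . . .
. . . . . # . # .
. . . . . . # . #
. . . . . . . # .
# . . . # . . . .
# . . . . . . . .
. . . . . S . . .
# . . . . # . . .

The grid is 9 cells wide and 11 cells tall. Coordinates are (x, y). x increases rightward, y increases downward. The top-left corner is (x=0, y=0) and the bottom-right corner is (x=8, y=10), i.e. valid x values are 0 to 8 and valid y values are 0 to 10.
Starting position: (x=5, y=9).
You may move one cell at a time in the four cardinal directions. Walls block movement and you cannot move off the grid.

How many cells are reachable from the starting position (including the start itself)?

BFS flood-fill from (x=5, y=9):
  Distance 0: (x=5, y=9)
  Distance 1: (x=5, y=8), (x=4, y=9), (x=6, y=9)
  Distance 2: (x=5, y=7), (x=4, y=8), (x=6, y=8), (x=3, y=9), (x=7, y=9), (x=4, y=10), (x=6, y=10)
  Distance 3: (x=5, y=6), (x=6, y=7), (x=3, y=8), (x=7, y=8), (x=2, y=9), (x=8, y=9), (x=3, y=10), (x=7, y=10)
  Distance 4: (x=5, y=5), (x=4, y=6), (x=6, y=6), (x=3, y=7), (x=7, y=7), (x=2, y=8), (x=8, y=8), (x=1, y=9), (x=2, y=10), (x=8, y=10)
  Distance 5: (x=4, y=5), (x=3, y=6), (x=2, y=7), (x=8, y=7), (x=1, y=8), (x=0, y=9), (x=1, y=10)
  Distance 6: (x=4, y=4), (x=3, y=5), (x=2, y=6), (x=8, y=6), (x=1, y=7)
  Distance 7: (x=4, y=3), (x=3, y=4), (x=2, y=5), (x=1, y=6)
  Distance 8: (x=4, y=2), (x=3, y=3), (x=5, y=3), (x=2, y=4), (x=1, y=5), (x=0, y=6)
  Distance 9: (x=4, y=1), (x=3, y=2), (x=5, y=2), (x=6, y=3), (x=1, y=4), (x=0, y=5)
  Distance 10: (x=3, y=1), (x=2, y=2), (x=7, y=3), (x=0, y=4), (x=6, y=4)
  Distance 11: (x=3, y=0), (x=0, y=3), (x=8, y=3)
  Distance 12: (x=2, y=0), (x=8, y=4)
  Distance 13: (x=1, y=0)
  Distance 14: (x=0, y=0)
Total reachable: 69 (grid has 74 open cells total)

Answer: Reachable cells: 69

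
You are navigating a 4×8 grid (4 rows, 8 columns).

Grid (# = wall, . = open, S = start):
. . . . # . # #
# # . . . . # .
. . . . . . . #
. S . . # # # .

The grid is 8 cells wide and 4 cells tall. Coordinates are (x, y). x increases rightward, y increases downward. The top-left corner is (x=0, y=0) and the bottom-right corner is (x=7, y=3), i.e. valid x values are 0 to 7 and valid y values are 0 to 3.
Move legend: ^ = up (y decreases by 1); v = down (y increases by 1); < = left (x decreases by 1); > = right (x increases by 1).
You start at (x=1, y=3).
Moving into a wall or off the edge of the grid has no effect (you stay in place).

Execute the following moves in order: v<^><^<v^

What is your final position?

Answer: Final position: (x=0, y=2)

Derivation:
Start: (x=1, y=3)
  v (down): blocked, stay at (x=1, y=3)
  < (left): (x=1, y=3) -> (x=0, y=3)
  ^ (up): (x=0, y=3) -> (x=0, y=2)
  > (right): (x=0, y=2) -> (x=1, y=2)
  < (left): (x=1, y=2) -> (x=0, y=2)
  ^ (up): blocked, stay at (x=0, y=2)
  < (left): blocked, stay at (x=0, y=2)
  v (down): (x=0, y=2) -> (x=0, y=3)
  ^ (up): (x=0, y=3) -> (x=0, y=2)
Final: (x=0, y=2)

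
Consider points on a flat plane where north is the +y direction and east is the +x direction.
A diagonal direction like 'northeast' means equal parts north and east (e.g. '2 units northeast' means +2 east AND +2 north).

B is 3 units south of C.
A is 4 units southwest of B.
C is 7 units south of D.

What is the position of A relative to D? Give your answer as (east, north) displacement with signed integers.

Answer: A is at (east=-4, north=-14) relative to D.

Derivation:
Place D at the origin (east=0, north=0).
  C is 7 units south of D: delta (east=+0, north=-7); C at (east=0, north=-7).
  B is 3 units south of C: delta (east=+0, north=-3); B at (east=0, north=-10).
  A is 4 units southwest of B: delta (east=-4, north=-4); A at (east=-4, north=-14).
Therefore A relative to D: (east=-4, north=-14).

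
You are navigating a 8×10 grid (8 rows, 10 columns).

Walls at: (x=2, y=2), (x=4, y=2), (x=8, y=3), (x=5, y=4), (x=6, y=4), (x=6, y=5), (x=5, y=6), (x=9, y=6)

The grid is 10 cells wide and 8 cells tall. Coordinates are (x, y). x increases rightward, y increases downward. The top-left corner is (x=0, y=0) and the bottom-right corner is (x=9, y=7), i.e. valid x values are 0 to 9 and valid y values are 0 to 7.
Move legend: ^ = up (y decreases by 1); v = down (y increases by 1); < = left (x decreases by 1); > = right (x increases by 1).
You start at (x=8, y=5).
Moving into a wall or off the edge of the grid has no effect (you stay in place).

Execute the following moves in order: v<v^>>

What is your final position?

Answer: Final position: (x=8, y=6)

Derivation:
Start: (x=8, y=5)
  v (down): (x=8, y=5) -> (x=8, y=6)
  < (left): (x=8, y=6) -> (x=7, y=6)
  v (down): (x=7, y=6) -> (x=7, y=7)
  ^ (up): (x=7, y=7) -> (x=7, y=6)
  > (right): (x=7, y=6) -> (x=8, y=6)
  > (right): blocked, stay at (x=8, y=6)
Final: (x=8, y=6)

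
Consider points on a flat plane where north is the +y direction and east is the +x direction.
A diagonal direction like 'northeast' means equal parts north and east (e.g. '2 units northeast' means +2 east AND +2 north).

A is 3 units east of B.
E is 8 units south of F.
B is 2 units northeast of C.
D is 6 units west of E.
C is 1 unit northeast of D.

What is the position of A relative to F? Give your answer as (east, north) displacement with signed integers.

Place F at the origin (east=0, north=0).
  E is 8 units south of F: delta (east=+0, north=-8); E at (east=0, north=-8).
  D is 6 units west of E: delta (east=-6, north=+0); D at (east=-6, north=-8).
  C is 1 unit northeast of D: delta (east=+1, north=+1); C at (east=-5, north=-7).
  B is 2 units northeast of C: delta (east=+2, north=+2); B at (east=-3, north=-5).
  A is 3 units east of B: delta (east=+3, north=+0); A at (east=0, north=-5).
Therefore A relative to F: (east=0, north=-5).

Answer: A is at (east=0, north=-5) relative to F.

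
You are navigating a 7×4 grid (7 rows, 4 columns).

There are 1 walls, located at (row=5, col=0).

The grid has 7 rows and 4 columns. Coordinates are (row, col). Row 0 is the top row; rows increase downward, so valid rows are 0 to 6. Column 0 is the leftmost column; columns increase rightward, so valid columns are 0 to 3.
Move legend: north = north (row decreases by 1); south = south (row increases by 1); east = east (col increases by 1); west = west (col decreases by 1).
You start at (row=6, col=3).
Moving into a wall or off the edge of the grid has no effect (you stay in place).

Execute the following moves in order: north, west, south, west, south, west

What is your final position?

Start: (row=6, col=3)
  north (north): (row=6, col=3) -> (row=5, col=3)
  west (west): (row=5, col=3) -> (row=5, col=2)
  south (south): (row=5, col=2) -> (row=6, col=2)
  west (west): (row=6, col=2) -> (row=6, col=1)
  south (south): blocked, stay at (row=6, col=1)
  west (west): (row=6, col=1) -> (row=6, col=0)
Final: (row=6, col=0)

Answer: Final position: (row=6, col=0)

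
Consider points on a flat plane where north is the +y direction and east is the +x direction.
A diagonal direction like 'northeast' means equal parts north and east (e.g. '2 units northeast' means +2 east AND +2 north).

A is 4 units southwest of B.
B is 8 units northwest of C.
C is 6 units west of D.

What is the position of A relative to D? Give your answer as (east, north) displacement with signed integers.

Answer: A is at (east=-18, north=4) relative to D.

Derivation:
Place D at the origin (east=0, north=0).
  C is 6 units west of D: delta (east=-6, north=+0); C at (east=-6, north=0).
  B is 8 units northwest of C: delta (east=-8, north=+8); B at (east=-14, north=8).
  A is 4 units southwest of B: delta (east=-4, north=-4); A at (east=-18, north=4).
Therefore A relative to D: (east=-18, north=4).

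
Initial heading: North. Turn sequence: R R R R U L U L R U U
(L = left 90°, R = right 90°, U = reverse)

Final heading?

Answer: Final heading: West

Derivation:
Start: North
  R (right (90° clockwise)) -> East
  R (right (90° clockwise)) -> South
  R (right (90° clockwise)) -> West
  R (right (90° clockwise)) -> North
  U (U-turn (180°)) -> South
  L (left (90° counter-clockwise)) -> East
  U (U-turn (180°)) -> West
  L (left (90° counter-clockwise)) -> South
  R (right (90° clockwise)) -> West
  U (U-turn (180°)) -> East
  U (U-turn (180°)) -> West
Final: West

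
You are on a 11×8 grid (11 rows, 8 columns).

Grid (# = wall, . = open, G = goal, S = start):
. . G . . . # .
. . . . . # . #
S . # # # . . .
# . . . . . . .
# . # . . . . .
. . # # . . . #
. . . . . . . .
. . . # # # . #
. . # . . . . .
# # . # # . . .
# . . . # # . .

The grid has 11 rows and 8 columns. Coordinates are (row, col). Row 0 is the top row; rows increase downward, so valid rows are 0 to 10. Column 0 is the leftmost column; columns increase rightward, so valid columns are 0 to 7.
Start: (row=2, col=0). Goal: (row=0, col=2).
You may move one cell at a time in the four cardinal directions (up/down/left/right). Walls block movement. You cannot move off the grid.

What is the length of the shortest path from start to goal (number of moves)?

Answer: Shortest path length: 4

Derivation:
BFS from (row=2, col=0) until reaching (row=0, col=2):
  Distance 0: (row=2, col=0)
  Distance 1: (row=1, col=0), (row=2, col=1)
  Distance 2: (row=0, col=0), (row=1, col=1), (row=3, col=1)
  Distance 3: (row=0, col=1), (row=1, col=2), (row=3, col=2), (row=4, col=1)
  Distance 4: (row=0, col=2), (row=1, col=3), (row=3, col=3), (row=5, col=1)  <- goal reached here
One shortest path (4 moves): (row=2, col=0) -> (row=2, col=1) -> (row=1, col=1) -> (row=1, col=2) -> (row=0, col=2)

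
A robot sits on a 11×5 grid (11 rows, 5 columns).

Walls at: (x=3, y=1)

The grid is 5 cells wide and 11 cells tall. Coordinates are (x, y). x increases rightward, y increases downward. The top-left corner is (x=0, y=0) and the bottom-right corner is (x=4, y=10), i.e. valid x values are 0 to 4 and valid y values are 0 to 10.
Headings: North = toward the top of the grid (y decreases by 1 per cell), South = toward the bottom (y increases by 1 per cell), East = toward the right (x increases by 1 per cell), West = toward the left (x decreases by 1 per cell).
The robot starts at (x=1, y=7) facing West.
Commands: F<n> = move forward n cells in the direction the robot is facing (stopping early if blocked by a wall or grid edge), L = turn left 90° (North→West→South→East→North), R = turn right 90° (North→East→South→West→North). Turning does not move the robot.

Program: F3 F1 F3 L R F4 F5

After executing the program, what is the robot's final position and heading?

Start: (x=1, y=7), facing West
  F3: move forward 1/3 (blocked), now at (x=0, y=7)
  F1: move forward 0/1 (blocked), now at (x=0, y=7)
  F3: move forward 0/3 (blocked), now at (x=0, y=7)
  L: turn left, now facing South
  R: turn right, now facing West
  F4: move forward 0/4 (blocked), now at (x=0, y=7)
  F5: move forward 0/5 (blocked), now at (x=0, y=7)
Final: (x=0, y=7), facing West

Answer: Final position: (x=0, y=7), facing West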